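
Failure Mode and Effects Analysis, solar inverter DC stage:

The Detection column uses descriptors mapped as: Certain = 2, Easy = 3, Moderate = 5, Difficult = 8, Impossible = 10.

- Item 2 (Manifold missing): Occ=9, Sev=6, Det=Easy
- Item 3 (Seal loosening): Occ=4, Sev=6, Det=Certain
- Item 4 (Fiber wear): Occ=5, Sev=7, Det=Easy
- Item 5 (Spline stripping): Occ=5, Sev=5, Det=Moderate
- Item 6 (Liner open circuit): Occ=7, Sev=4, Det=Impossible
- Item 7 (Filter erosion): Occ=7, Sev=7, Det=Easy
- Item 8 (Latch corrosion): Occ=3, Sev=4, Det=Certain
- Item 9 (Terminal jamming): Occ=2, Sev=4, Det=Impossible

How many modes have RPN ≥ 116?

RPN = Severity × Occurrence × Detection:
  Item 2: 6 × 9 × 3 = 162
  Item 3: 6 × 4 × 2 = 48
  Item 4: 7 × 5 × 3 = 105
  Item 5: 5 × 5 × 5 = 125
  Item 6: 4 × 7 × 10 = 280
  Item 7: 7 × 7 × 3 = 147
  Item 8: 4 × 3 × 2 = 24
  Item 9: 4 × 2 × 10 = 80
Modes with RPN ≥ 116: Item 2 (162), Item 5 (125), Item 6 (280), Item 7 (147) → 4.

4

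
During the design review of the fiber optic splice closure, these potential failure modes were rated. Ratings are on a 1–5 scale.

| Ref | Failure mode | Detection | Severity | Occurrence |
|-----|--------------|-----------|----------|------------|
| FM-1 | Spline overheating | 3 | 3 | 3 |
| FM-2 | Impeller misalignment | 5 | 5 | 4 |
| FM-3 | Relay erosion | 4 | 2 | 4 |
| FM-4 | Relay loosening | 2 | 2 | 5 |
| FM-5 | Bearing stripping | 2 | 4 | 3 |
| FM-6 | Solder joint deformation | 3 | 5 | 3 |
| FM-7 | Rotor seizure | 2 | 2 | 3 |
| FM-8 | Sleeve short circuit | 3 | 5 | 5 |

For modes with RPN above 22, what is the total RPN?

RPN = Severity × Occurrence × Detection:
  FM-1: 3 × 3 × 3 = 27
  FM-2: 5 × 4 × 5 = 100
  FM-3: 2 × 4 × 4 = 32
  FM-4: 2 × 5 × 2 = 20
  FM-5: 4 × 3 × 2 = 24
  FM-6: 5 × 3 × 3 = 45
  FM-7: 2 × 3 × 2 = 12
  FM-8: 5 × 5 × 3 = 75
RPN > 22: FM-1 (27), FM-2 (100), FM-3 (32), FM-5 (24), FM-6 (45), FM-8 (75).
Sum: 27 + 100 + 32 + 24 + 45 + 75 = 303.

303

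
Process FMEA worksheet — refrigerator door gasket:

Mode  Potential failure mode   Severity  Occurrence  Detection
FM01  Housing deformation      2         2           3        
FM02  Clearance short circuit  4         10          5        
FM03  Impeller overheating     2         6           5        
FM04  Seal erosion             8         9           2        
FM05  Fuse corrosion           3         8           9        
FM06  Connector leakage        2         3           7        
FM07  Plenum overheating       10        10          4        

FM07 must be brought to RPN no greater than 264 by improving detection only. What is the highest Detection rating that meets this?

2

FM07: S=10, O=10, D=4 → current RPN = 400.
Fixed product = 100. Need 100 × D ≤ 264, so D ≤ 264/100 = 2.64.
Maximum integer Detection rating = 2 (gives RPN 200; D=3 would give 300 > 264).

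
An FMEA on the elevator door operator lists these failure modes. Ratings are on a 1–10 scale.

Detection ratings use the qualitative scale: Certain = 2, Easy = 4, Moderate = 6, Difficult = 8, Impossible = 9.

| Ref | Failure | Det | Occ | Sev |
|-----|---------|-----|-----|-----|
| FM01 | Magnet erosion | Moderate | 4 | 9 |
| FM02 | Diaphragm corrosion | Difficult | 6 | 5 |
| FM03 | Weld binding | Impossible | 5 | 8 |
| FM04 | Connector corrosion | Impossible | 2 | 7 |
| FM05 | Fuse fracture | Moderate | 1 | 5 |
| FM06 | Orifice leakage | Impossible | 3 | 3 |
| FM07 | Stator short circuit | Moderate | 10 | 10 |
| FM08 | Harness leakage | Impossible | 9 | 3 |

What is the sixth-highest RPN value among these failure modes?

126

RPN = Severity × Occurrence × Detection:
  FM01: 9 × 4 × 6 = 216
  FM02: 5 × 6 × 8 = 240
  FM03: 8 × 5 × 9 = 360
  FM04: 7 × 2 × 9 = 126
  FM05: 5 × 1 × 6 = 30
  FM06: 3 × 3 × 9 = 81
  FM07: 10 × 10 × 6 = 600
  FM08: 3 × 9 × 9 = 243
Sorted descending: 600, 360, 243, 240, 216, 126, 81, 30.
The sixth-highest RPN is 126 (FM04).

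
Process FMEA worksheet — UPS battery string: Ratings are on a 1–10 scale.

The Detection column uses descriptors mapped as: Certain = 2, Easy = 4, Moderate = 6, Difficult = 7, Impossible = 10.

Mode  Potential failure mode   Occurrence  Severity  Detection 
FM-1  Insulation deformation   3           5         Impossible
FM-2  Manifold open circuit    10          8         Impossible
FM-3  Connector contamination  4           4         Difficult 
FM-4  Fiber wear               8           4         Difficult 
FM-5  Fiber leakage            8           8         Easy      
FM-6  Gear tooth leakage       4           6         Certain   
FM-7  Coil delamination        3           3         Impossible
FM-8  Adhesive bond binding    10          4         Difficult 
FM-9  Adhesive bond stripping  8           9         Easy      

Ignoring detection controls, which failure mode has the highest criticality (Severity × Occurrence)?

FM-2

Criticality = Severity × Occurrence:
  FM-1: 5 × 3 = 15
  FM-2: 8 × 10 = 80
  FM-3: 4 × 4 = 16
  FM-4: 4 × 8 = 32
  FM-5: 8 × 8 = 64
  FM-6: 6 × 4 = 24
  FM-7: 3 × 3 = 9
  FM-8: 4 × 10 = 40
  FM-9: 9 × 8 = 72
Highest criticality is 80 → FM-2.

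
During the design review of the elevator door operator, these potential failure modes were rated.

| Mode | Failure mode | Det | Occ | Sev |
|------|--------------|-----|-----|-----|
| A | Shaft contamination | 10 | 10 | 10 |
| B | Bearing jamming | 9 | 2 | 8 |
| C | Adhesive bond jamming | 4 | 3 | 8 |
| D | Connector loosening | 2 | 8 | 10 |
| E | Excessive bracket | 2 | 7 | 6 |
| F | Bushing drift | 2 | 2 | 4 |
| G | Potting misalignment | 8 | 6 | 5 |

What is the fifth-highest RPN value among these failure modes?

RPN = Severity × Occurrence × Detection:
  A: 10 × 10 × 10 = 1000
  B: 8 × 2 × 9 = 144
  C: 8 × 3 × 4 = 96
  D: 10 × 8 × 2 = 160
  E: 6 × 7 × 2 = 84
  F: 4 × 2 × 2 = 16
  G: 5 × 6 × 8 = 240
Sorted descending: 1000, 240, 160, 144, 96, 84, 16.
The fifth-highest RPN is 96 (C).

96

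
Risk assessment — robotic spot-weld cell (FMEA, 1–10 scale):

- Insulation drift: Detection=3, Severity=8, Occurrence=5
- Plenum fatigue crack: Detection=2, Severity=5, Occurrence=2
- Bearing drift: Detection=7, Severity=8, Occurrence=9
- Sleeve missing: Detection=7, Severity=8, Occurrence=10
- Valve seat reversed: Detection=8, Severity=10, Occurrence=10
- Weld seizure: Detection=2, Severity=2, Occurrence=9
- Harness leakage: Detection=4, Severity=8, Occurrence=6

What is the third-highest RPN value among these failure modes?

504

RPN = Severity × Occurrence × Detection:
  Insulation drift: 8 × 5 × 3 = 120
  Plenum fatigue crack: 5 × 2 × 2 = 20
  Bearing drift: 8 × 9 × 7 = 504
  Sleeve missing: 8 × 10 × 7 = 560
  Valve seat reversed: 10 × 10 × 8 = 800
  Weld seizure: 2 × 9 × 2 = 36
  Harness leakage: 8 × 6 × 4 = 192
Sorted descending: 800, 560, 504, 192, 120, 36, 20.
The third-highest RPN is 504 (Bearing drift).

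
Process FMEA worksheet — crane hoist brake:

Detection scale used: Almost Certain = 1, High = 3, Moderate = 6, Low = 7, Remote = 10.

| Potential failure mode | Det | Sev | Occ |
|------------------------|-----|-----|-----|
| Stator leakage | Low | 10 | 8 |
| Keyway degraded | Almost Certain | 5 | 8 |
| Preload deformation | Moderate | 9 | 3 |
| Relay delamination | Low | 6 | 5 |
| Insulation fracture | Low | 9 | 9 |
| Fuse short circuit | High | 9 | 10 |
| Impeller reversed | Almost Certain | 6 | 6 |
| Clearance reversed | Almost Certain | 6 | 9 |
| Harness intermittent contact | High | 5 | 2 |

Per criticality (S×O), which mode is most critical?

Fuse short circuit

Criticality = Severity × Occurrence:
  Stator leakage: 10 × 8 = 80
  Keyway degraded: 5 × 8 = 40
  Preload deformation: 9 × 3 = 27
  Relay delamination: 6 × 5 = 30
  Insulation fracture: 9 × 9 = 81
  Fuse short circuit: 9 × 10 = 90
  Impeller reversed: 6 × 6 = 36
  Clearance reversed: 6 × 9 = 54
  Harness intermittent contact: 5 × 2 = 10
Highest criticality is 90 → Fuse short circuit.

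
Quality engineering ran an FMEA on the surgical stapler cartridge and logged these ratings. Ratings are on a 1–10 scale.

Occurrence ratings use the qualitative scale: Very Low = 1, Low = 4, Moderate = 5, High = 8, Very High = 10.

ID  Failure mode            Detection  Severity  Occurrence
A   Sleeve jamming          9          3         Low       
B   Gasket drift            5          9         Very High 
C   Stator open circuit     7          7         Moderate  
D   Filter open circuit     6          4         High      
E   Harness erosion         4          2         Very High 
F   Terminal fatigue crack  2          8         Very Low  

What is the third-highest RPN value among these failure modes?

RPN = Severity × Occurrence × Detection:
  A: 3 × 4 × 9 = 108
  B: 9 × 10 × 5 = 450
  C: 7 × 5 × 7 = 245
  D: 4 × 8 × 6 = 192
  E: 2 × 10 × 4 = 80
  F: 8 × 1 × 2 = 16
Sorted descending: 450, 245, 192, 108, 80, 16.
The third-highest RPN is 192 (D).

192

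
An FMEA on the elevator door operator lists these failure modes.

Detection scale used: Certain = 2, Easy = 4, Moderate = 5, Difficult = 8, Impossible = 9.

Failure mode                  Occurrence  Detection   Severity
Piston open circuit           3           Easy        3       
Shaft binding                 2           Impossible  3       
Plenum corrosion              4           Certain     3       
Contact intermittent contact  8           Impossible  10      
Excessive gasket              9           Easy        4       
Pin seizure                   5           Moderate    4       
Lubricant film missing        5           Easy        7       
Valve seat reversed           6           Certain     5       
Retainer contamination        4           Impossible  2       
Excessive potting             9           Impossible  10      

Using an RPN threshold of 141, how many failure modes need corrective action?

RPN = Severity × Occurrence × Detection:
  Piston open circuit: 3 × 3 × 4 = 36
  Shaft binding: 3 × 2 × 9 = 54
  Plenum corrosion: 3 × 4 × 2 = 24
  Contact intermittent contact: 10 × 8 × 9 = 720
  Excessive gasket: 4 × 9 × 4 = 144
  Pin seizure: 4 × 5 × 5 = 100
  Lubricant film missing: 7 × 5 × 4 = 140
  Valve seat reversed: 5 × 6 × 2 = 60
  Retainer contamination: 2 × 4 × 9 = 72
  Excessive potting: 10 × 9 × 9 = 810
Modes with RPN ≥ 141: Contact intermittent contact (720), Excessive gasket (144), Excessive potting (810) → 3.

3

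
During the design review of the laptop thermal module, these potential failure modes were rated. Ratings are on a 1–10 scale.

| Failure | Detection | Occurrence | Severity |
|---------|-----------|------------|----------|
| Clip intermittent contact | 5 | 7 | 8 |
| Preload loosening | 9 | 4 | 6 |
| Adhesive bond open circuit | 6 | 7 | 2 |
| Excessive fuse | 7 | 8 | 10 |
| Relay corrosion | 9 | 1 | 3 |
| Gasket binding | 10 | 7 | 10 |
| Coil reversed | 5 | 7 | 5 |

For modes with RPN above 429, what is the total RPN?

RPN = Severity × Occurrence × Detection:
  Clip intermittent contact: 8 × 7 × 5 = 280
  Preload loosening: 6 × 4 × 9 = 216
  Adhesive bond open circuit: 2 × 7 × 6 = 84
  Excessive fuse: 10 × 8 × 7 = 560
  Relay corrosion: 3 × 1 × 9 = 27
  Gasket binding: 10 × 7 × 10 = 700
  Coil reversed: 5 × 7 × 5 = 175
RPN > 429: Excessive fuse (560), Gasket binding (700).
Sum: 560 + 700 = 1260.

1260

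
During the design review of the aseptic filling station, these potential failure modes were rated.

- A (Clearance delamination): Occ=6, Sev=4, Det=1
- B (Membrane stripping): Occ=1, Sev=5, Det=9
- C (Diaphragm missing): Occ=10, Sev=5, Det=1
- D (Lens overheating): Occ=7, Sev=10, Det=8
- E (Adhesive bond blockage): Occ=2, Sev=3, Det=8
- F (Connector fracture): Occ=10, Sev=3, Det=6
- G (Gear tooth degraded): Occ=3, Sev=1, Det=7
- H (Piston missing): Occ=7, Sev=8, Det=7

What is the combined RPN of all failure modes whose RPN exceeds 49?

RPN = Severity × Occurrence × Detection:
  A: 4 × 6 × 1 = 24
  B: 5 × 1 × 9 = 45
  C: 5 × 10 × 1 = 50
  D: 10 × 7 × 8 = 560
  E: 3 × 2 × 8 = 48
  F: 3 × 10 × 6 = 180
  G: 1 × 3 × 7 = 21
  H: 8 × 7 × 7 = 392
RPN > 49: C (50), D (560), F (180), H (392).
Sum: 50 + 560 + 180 + 392 = 1182.

1182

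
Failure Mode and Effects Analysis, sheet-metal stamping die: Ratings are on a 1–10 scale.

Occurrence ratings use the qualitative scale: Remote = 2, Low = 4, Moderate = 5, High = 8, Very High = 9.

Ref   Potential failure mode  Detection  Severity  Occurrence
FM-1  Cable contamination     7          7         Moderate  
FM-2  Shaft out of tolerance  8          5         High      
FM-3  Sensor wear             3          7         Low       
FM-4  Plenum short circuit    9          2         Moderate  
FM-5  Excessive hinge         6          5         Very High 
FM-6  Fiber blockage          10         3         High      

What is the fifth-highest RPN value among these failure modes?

RPN = Severity × Occurrence × Detection:
  FM-1: 7 × 5 × 7 = 245
  FM-2: 5 × 8 × 8 = 320
  FM-3: 7 × 4 × 3 = 84
  FM-4: 2 × 5 × 9 = 90
  FM-5: 5 × 9 × 6 = 270
  FM-6: 3 × 8 × 10 = 240
Sorted descending: 320, 270, 245, 240, 90, 84.
The fifth-highest RPN is 90 (FM-4).

90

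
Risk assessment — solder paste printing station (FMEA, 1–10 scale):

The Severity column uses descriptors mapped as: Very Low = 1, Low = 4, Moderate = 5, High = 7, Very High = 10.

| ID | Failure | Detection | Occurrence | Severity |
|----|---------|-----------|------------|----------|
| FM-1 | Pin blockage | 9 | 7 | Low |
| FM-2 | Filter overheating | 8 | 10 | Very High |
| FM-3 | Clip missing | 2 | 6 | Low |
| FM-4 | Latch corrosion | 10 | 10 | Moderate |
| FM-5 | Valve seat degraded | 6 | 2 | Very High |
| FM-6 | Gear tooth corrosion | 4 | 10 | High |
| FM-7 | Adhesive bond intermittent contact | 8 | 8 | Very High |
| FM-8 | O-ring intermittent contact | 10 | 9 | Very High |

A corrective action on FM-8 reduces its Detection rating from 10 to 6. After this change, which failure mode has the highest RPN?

RPN = Severity × Occurrence × Detection:
  FM-1: 4 × 7 × 9 = 252
  FM-2: 10 × 10 × 8 = 800
  FM-3: 4 × 6 × 2 = 48
  FM-4: 5 × 10 × 10 = 500
  FM-5: 10 × 2 × 6 = 120
  FM-6: 7 × 10 × 4 = 280
  FM-7: 10 × 8 × 8 = 640
  FM-8: 10 × 9 × 10 = 900
After action: FM-8 → 10 × 9 × 6 = 540.
Revised RPNs: FM-2=800, FM-7=640, FM-8=540, FM-4=500, FM-6=280, FM-1=252, FM-5=120, FM-3=48.
Highest is now FM-2 (800).

FM-2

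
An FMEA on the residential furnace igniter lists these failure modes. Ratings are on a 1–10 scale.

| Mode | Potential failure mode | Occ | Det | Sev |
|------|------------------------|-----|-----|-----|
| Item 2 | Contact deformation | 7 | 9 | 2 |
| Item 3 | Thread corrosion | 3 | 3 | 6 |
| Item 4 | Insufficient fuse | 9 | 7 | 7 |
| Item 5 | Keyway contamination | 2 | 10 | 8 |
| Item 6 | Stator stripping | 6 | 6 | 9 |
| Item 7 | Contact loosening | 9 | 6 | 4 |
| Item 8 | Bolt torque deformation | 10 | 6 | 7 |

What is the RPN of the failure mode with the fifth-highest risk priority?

RPN = Severity × Occurrence × Detection:
  Item 2: 2 × 7 × 9 = 126
  Item 3: 6 × 3 × 3 = 54
  Item 4: 7 × 9 × 7 = 441
  Item 5: 8 × 2 × 10 = 160
  Item 6: 9 × 6 × 6 = 324
  Item 7: 4 × 9 × 6 = 216
  Item 8: 7 × 10 × 6 = 420
Sorted descending: 441, 420, 324, 216, 160, 126, 54.
The fifth-highest RPN is 160 (Item 5).

160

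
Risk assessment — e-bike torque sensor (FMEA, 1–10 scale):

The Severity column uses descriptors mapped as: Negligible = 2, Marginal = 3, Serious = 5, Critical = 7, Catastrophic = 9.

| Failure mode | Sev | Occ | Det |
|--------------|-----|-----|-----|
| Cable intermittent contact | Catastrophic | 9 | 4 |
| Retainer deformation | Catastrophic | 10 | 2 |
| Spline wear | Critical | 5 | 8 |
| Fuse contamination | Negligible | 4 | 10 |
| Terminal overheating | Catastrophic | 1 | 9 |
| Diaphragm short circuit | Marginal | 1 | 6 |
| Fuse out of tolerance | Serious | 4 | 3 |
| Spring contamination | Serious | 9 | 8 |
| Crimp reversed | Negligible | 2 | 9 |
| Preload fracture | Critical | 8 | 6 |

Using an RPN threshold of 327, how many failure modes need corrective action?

2

RPN = Severity × Occurrence × Detection:
  Cable intermittent contact: 9 × 9 × 4 = 324
  Retainer deformation: 9 × 10 × 2 = 180
  Spline wear: 7 × 5 × 8 = 280
  Fuse contamination: 2 × 4 × 10 = 80
  Terminal overheating: 9 × 1 × 9 = 81
  Diaphragm short circuit: 3 × 1 × 6 = 18
  Fuse out of tolerance: 5 × 4 × 3 = 60
  Spring contamination: 5 × 9 × 8 = 360
  Crimp reversed: 2 × 2 × 9 = 36
  Preload fracture: 7 × 8 × 6 = 336
Modes with RPN ≥ 327: Spring contamination (360), Preload fracture (336) → 2.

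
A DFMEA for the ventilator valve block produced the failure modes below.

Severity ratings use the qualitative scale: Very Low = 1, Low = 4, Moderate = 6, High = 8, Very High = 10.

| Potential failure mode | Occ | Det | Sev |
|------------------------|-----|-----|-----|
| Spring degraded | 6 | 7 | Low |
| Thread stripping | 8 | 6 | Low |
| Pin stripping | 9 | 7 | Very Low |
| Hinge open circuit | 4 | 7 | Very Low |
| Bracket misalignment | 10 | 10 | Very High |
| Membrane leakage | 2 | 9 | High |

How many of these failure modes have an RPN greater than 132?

4

RPN = Severity × Occurrence × Detection:
  Spring degraded: 4 × 6 × 7 = 168
  Thread stripping: 4 × 8 × 6 = 192
  Pin stripping: 1 × 9 × 7 = 63
  Hinge open circuit: 1 × 4 × 7 = 28
  Bracket misalignment: 10 × 10 × 10 = 1000
  Membrane leakage: 8 × 2 × 9 = 144
Modes with RPN > 132: Spring degraded (168), Thread stripping (192), Bracket misalignment (1000), Membrane leakage (144) → 4.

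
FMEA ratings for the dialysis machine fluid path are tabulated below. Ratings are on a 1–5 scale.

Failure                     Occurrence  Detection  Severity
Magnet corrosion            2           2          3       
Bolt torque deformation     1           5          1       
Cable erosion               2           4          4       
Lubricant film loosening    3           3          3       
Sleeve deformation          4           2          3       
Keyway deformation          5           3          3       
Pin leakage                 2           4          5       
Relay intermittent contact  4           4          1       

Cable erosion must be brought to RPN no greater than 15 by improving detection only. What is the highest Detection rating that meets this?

Cable erosion: S=4, O=2, D=4 → current RPN = 32.
Fixed product = 8. Need 8 × D ≤ 15, so D ≤ 15/8 = 1.88.
Maximum integer Detection rating = 1 (gives RPN 8; D=2 would give 16 > 15).

1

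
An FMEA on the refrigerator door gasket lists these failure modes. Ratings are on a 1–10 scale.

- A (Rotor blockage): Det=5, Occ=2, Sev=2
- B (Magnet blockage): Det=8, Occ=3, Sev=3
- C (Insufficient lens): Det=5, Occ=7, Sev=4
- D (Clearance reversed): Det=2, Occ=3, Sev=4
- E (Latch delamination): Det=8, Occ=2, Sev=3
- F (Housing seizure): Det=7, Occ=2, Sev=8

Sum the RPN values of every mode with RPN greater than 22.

RPN = Severity × Occurrence × Detection:
  A: 2 × 2 × 5 = 20
  B: 3 × 3 × 8 = 72
  C: 4 × 7 × 5 = 140
  D: 4 × 3 × 2 = 24
  E: 3 × 2 × 8 = 48
  F: 8 × 2 × 7 = 112
RPN > 22: B (72), C (140), D (24), E (48), F (112).
Sum: 72 + 140 + 24 + 48 + 112 = 396.

396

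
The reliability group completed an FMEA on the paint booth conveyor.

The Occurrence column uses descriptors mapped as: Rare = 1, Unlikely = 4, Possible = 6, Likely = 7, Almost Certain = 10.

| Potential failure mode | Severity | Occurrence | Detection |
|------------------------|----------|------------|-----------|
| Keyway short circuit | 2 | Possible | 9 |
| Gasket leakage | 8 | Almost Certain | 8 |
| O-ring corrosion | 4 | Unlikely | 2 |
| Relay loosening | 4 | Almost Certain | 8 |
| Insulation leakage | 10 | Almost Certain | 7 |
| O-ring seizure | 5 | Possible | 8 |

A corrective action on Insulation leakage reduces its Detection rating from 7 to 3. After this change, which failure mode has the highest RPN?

Gasket leakage

RPN = Severity × Occurrence × Detection:
  Keyway short circuit: 2 × 6 × 9 = 108
  Gasket leakage: 8 × 10 × 8 = 640
  O-ring corrosion: 4 × 4 × 2 = 32
  Relay loosening: 4 × 10 × 8 = 320
  Insulation leakage: 10 × 10 × 7 = 700
  O-ring seizure: 5 × 6 × 8 = 240
After action: Insulation leakage → 10 × 10 × 3 = 300.
Revised RPNs: Gasket leakage=640, Relay loosening=320, Insulation leakage=300, O-ring seizure=240, Keyway short circuit=108, O-ring corrosion=32.
Highest is now Gasket leakage (640).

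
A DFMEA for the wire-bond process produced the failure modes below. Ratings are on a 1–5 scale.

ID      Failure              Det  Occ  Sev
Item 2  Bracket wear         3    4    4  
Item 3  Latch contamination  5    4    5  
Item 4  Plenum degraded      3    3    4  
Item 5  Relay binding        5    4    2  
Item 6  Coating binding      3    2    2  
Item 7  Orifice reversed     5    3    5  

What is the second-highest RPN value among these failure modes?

75

RPN = Severity × Occurrence × Detection:
  Item 2: 4 × 4 × 3 = 48
  Item 3: 5 × 4 × 5 = 100
  Item 4: 4 × 3 × 3 = 36
  Item 5: 2 × 4 × 5 = 40
  Item 6: 2 × 2 × 3 = 12
  Item 7: 5 × 3 × 5 = 75
Sorted descending: 100, 75, 48, 40, 36, 12.
The second-highest RPN is 75 (Item 7).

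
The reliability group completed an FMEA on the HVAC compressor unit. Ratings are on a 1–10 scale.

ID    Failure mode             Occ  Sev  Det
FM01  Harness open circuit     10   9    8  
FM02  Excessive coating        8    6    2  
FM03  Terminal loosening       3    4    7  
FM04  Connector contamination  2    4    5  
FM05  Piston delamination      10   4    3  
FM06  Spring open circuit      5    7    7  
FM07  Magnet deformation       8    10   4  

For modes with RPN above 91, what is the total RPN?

RPN = Severity × Occurrence × Detection:
  FM01: 9 × 10 × 8 = 720
  FM02: 6 × 8 × 2 = 96
  FM03: 4 × 3 × 7 = 84
  FM04: 4 × 2 × 5 = 40
  FM05: 4 × 10 × 3 = 120
  FM06: 7 × 5 × 7 = 245
  FM07: 10 × 8 × 4 = 320
RPN > 91: FM01 (720), FM02 (96), FM05 (120), FM06 (245), FM07 (320).
Sum: 720 + 96 + 120 + 245 + 320 = 1501.

1501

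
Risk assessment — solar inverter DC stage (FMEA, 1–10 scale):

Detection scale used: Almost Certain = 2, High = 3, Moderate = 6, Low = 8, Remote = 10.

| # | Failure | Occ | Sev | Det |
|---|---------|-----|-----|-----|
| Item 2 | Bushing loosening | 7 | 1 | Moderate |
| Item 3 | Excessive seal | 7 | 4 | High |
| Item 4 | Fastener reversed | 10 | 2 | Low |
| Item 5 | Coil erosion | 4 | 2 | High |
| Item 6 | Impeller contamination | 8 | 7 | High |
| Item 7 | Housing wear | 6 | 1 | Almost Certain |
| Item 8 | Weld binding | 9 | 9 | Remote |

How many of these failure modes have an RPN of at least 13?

RPN = Severity × Occurrence × Detection:
  Item 2: 1 × 7 × 6 = 42
  Item 3: 4 × 7 × 3 = 84
  Item 4: 2 × 10 × 8 = 160
  Item 5: 2 × 4 × 3 = 24
  Item 6: 7 × 8 × 3 = 168
  Item 7: 1 × 6 × 2 = 12
  Item 8: 9 × 9 × 10 = 810
Modes with RPN ≥ 13: Item 2 (42), Item 3 (84), Item 4 (160), Item 5 (24), Item 6 (168), Item 8 (810) → 6.

6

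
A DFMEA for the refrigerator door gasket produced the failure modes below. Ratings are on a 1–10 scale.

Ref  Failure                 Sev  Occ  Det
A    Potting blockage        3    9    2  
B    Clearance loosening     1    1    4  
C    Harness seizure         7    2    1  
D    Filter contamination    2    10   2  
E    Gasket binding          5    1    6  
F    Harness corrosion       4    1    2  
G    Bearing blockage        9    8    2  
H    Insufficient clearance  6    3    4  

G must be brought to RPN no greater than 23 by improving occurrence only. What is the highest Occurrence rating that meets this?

G: S=9, O=8, D=2 → current RPN = 144.
Fixed product = 18. Need 18 × O ≤ 23, so O ≤ 23/18 = 1.28.
Maximum integer Occurrence rating = 1 (gives RPN 18; O=2 would give 36 > 23).

1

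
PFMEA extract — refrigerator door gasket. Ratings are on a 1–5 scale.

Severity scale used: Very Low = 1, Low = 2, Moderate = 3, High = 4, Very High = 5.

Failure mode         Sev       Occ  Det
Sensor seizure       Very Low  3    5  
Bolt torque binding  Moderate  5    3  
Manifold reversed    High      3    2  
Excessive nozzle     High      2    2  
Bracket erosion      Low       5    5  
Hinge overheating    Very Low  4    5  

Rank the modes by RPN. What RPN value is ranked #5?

16

RPN = Severity × Occurrence × Detection:
  Sensor seizure: 1 × 3 × 5 = 15
  Bolt torque binding: 3 × 5 × 3 = 45
  Manifold reversed: 4 × 3 × 2 = 24
  Excessive nozzle: 4 × 2 × 2 = 16
  Bracket erosion: 2 × 5 × 5 = 50
  Hinge overheating: 1 × 4 × 5 = 20
Sorted descending: 50, 45, 24, 20, 16, 15.
The fifth-highest RPN is 16 (Excessive nozzle).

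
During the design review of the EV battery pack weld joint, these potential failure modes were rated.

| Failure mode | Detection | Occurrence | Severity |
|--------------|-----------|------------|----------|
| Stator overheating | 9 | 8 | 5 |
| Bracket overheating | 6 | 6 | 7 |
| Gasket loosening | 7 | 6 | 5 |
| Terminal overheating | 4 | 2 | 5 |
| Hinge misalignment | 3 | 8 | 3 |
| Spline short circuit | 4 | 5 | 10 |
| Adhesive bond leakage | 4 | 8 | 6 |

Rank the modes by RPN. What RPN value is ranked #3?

RPN = Severity × Occurrence × Detection:
  Stator overheating: 5 × 8 × 9 = 360
  Bracket overheating: 7 × 6 × 6 = 252
  Gasket loosening: 5 × 6 × 7 = 210
  Terminal overheating: 5 × 2 × 4 = 40
  Hinge misalignment: 3 × 8 × 3 = 72
  Spline short circuit: 10 × 5 × 4 = 200
  Adhesive bond leakage: 6 × 8 × 4 = 192
Sorted descending: 360, 252, 210, 200, 192, 72, 40.
The third-highest RPN is 210 (Gasket loosening).

210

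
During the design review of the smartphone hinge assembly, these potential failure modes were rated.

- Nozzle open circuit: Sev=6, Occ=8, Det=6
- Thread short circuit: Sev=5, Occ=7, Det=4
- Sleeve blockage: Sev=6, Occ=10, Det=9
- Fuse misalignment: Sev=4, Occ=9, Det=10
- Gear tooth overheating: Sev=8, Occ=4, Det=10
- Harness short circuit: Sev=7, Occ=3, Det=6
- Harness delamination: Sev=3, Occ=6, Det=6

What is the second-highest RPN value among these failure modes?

360

RPN = Severity × Occurrence × Detection:
  Nozzle open circuit: 6 × 8 × 6 = 288
  Thread short circuit: 5 × 7 × 4 = 140
  Sleeve blockage: 6 × 10 × 9 = 540
  Fuse misalignment: 4 × 9 × 10 = 360
  Gear tooth overheating: 8 × 4 × 10 = 320
  Harness short circuit: 7 × 3 × 6 = 126
  Harness delamination: 3 × 6 × 6 = 108
Sorted descending: 540, 360, 320, 288, 140, 126, 108.
The second-highest RPN is 360 (Fuse misalignment).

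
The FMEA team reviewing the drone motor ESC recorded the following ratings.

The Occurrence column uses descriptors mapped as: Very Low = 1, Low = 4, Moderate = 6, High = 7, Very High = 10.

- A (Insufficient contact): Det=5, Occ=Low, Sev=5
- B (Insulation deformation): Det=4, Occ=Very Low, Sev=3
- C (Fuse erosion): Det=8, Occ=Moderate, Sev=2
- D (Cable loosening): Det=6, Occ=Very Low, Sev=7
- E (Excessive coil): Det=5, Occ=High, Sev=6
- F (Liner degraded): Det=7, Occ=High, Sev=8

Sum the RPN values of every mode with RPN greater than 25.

RPN = Severity × Occurrence × Detection:
  A: 5 × 4 × 5 = 100
  B: 3 × 1 × 4 = 12
  C: 2 × 6 × 8 = 96
  D: 7 × 1 × 6 = 42
  E: 6 × 7 × 5 = 210
  F: 8 × 7 × 7 = 392
RPN > 25: A (100), C (96), D (42), E (210), F (392).
Sum: 100 + 96 + 42 + 210 + 392 = 840.

840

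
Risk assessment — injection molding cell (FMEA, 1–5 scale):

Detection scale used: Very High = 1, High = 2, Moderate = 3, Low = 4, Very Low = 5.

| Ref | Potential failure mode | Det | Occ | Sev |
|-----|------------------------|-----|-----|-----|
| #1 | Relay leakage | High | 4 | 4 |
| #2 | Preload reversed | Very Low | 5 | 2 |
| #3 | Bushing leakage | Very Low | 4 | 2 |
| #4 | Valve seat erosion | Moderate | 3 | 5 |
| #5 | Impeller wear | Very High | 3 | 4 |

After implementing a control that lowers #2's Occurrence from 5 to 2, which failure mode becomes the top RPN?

#4

RPN = Severity × Occurrence × Detection:
  #1: 4 × 4 × 2 = 32
  #2: 2 × 5 × 5 = 50
  #3: 2 × 4 × 5 = 40
  #4: 5 × 3 × 3 = 45
  #5: 4 × 3 × 1 = 12
After action: #2 → 2 × 2 × 5 = 20.
Revised RPNs: #4=45, #3=40, #1=32, #2=20, #5=12.
Highest is now #4 (45).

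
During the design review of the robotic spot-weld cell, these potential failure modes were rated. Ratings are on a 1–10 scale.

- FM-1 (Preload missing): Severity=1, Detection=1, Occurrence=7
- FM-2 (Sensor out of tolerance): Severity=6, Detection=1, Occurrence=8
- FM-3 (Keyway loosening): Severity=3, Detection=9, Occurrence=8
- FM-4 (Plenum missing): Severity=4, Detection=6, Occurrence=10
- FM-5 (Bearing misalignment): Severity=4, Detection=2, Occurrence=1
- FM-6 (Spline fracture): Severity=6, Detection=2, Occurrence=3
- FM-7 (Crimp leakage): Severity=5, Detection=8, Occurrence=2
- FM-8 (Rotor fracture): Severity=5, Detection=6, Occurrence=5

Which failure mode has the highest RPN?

RPN = Severity × Occurrence × Detection:
  FM-1: 1 × 7 × 1 = 7
  FM-2: 6 × 8 × 1 = 48
  FM-3: 3 × 8 × 9 = 216
  FM-4: 4 × 10 × 6 = 240
  FM-5: 4 × 1 × 2 = 8
  FM-6: 6 × 3 × 2 = 36
  FM-7: 5 × 2 × 8 = 80
  FM-8: 5 × 5 × 6 = 150
Highest RPN is 240 → FM-4.

FM-4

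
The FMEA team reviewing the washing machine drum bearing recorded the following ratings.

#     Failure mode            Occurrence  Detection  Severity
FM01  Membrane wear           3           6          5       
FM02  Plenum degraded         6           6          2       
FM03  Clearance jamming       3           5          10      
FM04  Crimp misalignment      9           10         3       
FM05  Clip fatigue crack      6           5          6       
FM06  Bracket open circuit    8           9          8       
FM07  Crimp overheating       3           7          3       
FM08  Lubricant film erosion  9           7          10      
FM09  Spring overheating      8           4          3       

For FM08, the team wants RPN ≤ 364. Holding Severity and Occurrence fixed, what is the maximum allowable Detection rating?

4

FM08: S=10, O=9, D=7 → current RPN = 630.
Fixed product = 90. Need 90 × D ≤ 364, so D ≤ 364/90 = 4.04.
Maximum integer Detection rating = 4 (gives RPN 360; D=5 would give 450 > 364).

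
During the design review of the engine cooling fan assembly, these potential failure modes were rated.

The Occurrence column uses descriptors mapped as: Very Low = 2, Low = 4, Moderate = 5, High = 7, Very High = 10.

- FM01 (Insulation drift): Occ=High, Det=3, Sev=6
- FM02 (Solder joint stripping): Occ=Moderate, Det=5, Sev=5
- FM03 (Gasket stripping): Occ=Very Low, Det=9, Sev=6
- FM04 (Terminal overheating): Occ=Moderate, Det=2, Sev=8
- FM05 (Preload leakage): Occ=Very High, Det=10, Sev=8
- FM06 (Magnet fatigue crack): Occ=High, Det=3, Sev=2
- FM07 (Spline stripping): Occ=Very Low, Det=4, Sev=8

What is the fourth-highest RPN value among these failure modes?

108

RPN = Severity × Occurrence × Detection:
  FM01: 6 × 7 × 3 = 126
  FM02: 5 × 5 × 5 = 125
  FM03: 6 × 2 × 9 = 108
  FM04: 8 × 5 × 2 = 80
  FM05: 8 × 10 × 10 = 800
  FM06: 2 × 7 × 3 = 42
  FM07: 8 × 2 × 4 = 64
Sorted descending: 800, 126, 125, 108, 80, 64, 42.
The fourth-highest RPN is 108 (FM03).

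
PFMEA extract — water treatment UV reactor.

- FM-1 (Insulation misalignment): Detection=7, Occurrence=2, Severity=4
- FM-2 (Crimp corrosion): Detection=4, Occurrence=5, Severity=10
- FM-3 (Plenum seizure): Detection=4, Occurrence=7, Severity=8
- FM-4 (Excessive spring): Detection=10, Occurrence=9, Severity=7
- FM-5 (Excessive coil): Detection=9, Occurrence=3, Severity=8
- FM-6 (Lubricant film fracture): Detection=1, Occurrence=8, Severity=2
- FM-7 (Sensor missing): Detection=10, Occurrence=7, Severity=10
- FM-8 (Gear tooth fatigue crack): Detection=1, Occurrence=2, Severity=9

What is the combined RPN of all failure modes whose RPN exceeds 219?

RPN = Severity × Occurrence × Detection:
  FM-1: 4 × 2 × 7 = 56
  FM-2: 10 × 5 × 4 = 200
  FM-3: 8 × 7 × 4 = 224
  FM-4: 7 × 9 × 10 = 630
  FM-5: 8 × 3 × 9 = 216
  FM-6: 2 × 8 × 1 = 16
  FM-7: 10 × 7 × 10 = 700
  FM-8: 9 × 2 × 1 = 18
RPN > 219: FM-3 (224), FM-4 (630), FM-7 (700).
Sum: 224 + 630 + 700 = 1554.

1554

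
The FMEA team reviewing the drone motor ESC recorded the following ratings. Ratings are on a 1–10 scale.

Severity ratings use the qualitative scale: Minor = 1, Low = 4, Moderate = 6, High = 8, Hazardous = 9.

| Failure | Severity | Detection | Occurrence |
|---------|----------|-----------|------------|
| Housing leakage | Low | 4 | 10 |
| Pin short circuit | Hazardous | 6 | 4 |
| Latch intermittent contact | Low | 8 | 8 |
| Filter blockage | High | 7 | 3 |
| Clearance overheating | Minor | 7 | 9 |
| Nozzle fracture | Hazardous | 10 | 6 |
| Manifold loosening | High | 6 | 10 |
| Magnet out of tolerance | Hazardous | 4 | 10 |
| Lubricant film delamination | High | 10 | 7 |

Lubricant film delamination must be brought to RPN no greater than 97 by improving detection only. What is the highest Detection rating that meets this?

1

Lubricant film delamination: S=8, O=7, D=10 → current RPN = 560.
Fixed product = 56. Need 56 × D ≤ 97, so D ≤ 97/56 = 1.73.
Maximum integer Detection rating = 1 (gives RPN 56; D=2 would give 112 > 97).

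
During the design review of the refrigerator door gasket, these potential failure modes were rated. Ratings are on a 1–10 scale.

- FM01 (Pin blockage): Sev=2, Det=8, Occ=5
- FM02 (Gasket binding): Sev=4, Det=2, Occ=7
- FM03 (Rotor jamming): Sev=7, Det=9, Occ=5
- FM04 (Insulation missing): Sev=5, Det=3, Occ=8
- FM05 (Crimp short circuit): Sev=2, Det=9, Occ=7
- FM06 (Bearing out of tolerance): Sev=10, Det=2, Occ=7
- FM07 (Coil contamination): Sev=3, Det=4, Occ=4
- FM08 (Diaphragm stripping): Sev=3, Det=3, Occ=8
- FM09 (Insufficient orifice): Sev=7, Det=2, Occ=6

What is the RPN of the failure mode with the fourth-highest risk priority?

120

RPN = Severity × Occurrence × Detection:
  FM01: 2 × 5 × 8 = 80
  FM02: 4 × 7 × 2 = 56
  FM03: 7 × 5 × 9 = 315
  FM04: 5 × 8 × 3 = 120
  FM05: 2 × 7 × 9 = 126
  FM06: 10 × 7 × 2 = 140
  FM07: 3 × 4 × 4 = 48
  FM08: 3 × 8 × 3 = 72
  FM09: 7 × 6 × 2 = 84
Sorted descending: 315, 140, 126, 120, 84, 80, 72, 56, 48.
The fourth-highest RPN is 120 (FM04).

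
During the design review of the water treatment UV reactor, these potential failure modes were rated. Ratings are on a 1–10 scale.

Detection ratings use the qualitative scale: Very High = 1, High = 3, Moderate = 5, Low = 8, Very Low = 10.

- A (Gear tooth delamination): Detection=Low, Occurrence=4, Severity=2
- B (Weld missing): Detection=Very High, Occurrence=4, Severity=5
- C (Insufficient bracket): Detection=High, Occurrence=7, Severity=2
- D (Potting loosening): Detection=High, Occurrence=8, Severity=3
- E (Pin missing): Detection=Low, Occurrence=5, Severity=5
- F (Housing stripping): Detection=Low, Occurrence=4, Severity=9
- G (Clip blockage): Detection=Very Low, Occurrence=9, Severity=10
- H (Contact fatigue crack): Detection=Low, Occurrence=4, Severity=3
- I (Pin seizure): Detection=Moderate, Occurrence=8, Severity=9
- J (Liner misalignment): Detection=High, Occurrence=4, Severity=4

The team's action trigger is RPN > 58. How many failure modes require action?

7

RPN = Severity × Occurrence × Detection:
  A: 2 × 4 × 8 = 64
  B: 5 × 4 × 1 = 20
  C: 2 × 7 × 3 = 42
  D: 3 × 8 × 3 = 72
  E: 5 × 5 × 8 = 200
  F: 9 × 4 × 8 = 288
  G: 10 × 9 × 10 = 900
  H: 3 × 4 × 8 = 96
  I: 9 × 8 × 5 = 360
  J: 4 × 4 × 3 = 48
Modes with RPN > 58: A (64), D (72), E (200), F (288), G (900), H (96), I (360) → 7.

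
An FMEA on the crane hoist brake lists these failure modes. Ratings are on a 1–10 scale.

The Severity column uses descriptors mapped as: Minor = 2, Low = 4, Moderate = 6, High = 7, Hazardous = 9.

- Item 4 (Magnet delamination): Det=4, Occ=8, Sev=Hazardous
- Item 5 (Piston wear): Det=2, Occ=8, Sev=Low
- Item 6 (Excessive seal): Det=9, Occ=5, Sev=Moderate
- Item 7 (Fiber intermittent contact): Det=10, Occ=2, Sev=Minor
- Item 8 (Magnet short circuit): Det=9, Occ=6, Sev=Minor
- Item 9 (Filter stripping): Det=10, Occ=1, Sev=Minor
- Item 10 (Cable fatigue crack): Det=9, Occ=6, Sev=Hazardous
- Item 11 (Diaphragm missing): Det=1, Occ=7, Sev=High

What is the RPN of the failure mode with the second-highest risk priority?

RPN = Severity × Occurrence × Detection:
  Item 4: 9 × 8 × 4 = 288
  Item 5: 4 × 8 × 2 = 64
  Item 6: 6 × 5 × 9 = 270
  Item 7: 2 × 2 × 10 = 40
  Item 8: 2 × 6 × 9 = 108
  Item 9: 2 × 1 × 10 = 20
  Item 10: 9 × 6 × 9 = 486
  Item 11: 7 × 7 × 1 = 49
Sorted descending: 486, 288, 270, 108, 64, 49, 40, 20.
The second-highest RPN is 288 (Item 4).

288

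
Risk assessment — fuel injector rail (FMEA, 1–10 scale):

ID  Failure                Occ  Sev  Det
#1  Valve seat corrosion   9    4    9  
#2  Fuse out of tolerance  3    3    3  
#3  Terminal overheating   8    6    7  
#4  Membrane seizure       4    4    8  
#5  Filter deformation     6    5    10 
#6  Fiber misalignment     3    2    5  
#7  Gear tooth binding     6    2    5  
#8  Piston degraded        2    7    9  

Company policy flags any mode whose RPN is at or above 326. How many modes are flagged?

RPN = Severity × Occurrence × Detection:
  #1: 4 × 9 × 9 = 324
  #2: 3 × 3 × 3 = 27
  #3: 6 × 8 × 7 = 336
  #4: 4 × 4 × 8 = 128
  #5: 5 × 6 × 10 = 300
  #6: 2 × 3 × 5 = 30
  #7: 2 × 6 × 5 = 60
  #8: 7 × 2 × 9 = 126
Modes with RPN ≥ 326: #3 (336) → 1.

1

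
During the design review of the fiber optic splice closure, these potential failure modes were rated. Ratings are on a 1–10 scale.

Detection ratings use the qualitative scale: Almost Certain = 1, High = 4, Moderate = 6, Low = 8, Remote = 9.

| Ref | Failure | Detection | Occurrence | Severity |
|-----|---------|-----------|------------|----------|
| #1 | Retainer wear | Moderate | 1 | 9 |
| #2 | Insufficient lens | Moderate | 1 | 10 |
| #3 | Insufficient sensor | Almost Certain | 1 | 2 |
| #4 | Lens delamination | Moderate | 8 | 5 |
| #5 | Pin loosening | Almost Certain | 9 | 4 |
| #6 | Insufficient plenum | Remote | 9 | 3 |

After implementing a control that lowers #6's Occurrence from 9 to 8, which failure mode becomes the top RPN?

RPN = Severity × Occurrence × Detection:
  #1: 9 × 1 × 6 = 54
  #2: 10 × 1 × 6 = 60
  #3: 2 × 1 × 1 = 2
  #4: 5 × 8 × 6 = 240
  #5: 4 × 9 × 1 = 36
  #6: 3 × 9 × 9 = 243
After action: #6 → 3 × 8 × 9 = 216.
Revised RPNs: #4=240, #6=216, #2=60, #1=54, #5=36, #3=2.
Highest is now #4 (240).

#4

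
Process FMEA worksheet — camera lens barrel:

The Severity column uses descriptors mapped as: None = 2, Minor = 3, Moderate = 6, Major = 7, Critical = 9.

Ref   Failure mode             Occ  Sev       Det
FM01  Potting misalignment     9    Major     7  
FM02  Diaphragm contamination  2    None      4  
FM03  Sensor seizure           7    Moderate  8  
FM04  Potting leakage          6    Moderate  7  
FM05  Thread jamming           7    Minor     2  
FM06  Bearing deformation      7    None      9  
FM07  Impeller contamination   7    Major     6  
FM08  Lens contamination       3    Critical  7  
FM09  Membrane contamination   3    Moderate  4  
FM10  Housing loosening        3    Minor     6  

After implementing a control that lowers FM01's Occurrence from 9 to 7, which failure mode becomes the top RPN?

RPN = Severity × Occurrence × Detection:
  FM01: 7 × 9 × 7 = 441
  FM02: 2 × 2 × 4 = 16
  FM03: 6 × 7 × 8 = 336
  FM04: 6 × 6 × 7 = 252
  FM05: 3 × 7 × 2 = 42
  FM06: 2 × 7 × 9 = 126
  FM07: 7 × 7 × 6 = 294
  FM08: 9 × 3 × 7 = 189
  FM09: 6 × 3 × 4 = 72
  FM10: 3 × 3 × 6 = 54
After action: FM01 → 7 × 7 × 7 = 343.
Revised RPNs: FM01=343, FM03=336, FM07=294, FM04=252, FM08=189, FM06=126, FM09=72, FM10=54, FM05=42, FM02=16.
Highest is now FM01 (343).

FM01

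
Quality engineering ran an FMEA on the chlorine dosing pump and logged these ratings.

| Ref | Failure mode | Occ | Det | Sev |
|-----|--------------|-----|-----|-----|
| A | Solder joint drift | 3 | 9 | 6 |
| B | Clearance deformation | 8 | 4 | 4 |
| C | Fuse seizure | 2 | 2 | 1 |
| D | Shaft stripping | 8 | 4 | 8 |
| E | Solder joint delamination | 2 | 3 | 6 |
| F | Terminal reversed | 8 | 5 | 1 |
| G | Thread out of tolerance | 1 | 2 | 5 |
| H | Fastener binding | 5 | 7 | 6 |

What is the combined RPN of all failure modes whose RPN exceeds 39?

796

RPN = Severity × Occurrence × Detection:
  A: 6 × 3 × 9 = 162
  B: 4 × 8 × 4 = 128
  C: 1 × 2 × 2 = 4
  D: 8 × 8 × 4 = 256
  E: 6 × 2 × 3 = 36
  F: 1 × 8 × 5 = 40
  G: 5 × 1 × 2 = 10
  H: 6 × 5 × 7 = 210
RPN > 39: A (162), B (128), D (256), F (40), H (210).
Sum: 162 + 128 + 256 + 40 + 210 = 796.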